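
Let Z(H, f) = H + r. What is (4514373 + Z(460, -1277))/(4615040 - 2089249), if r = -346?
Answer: 4514487/2525791 ≈ 1.7874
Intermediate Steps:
Z(H, f) = -346 + H (Z(H, f) = H - 346 = -346 + H)
(4514373 + Z(460, -1277))/(4615040 - 2089249) = (4514373 + (-346 + 460))/(4615040 - 2089249) = (4514373 + 114)/2525791 = 4514487*(1/2525791) = 4514487/2525791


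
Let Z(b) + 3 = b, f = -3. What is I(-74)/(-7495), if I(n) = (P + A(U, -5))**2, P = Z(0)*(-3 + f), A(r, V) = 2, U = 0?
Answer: -80/1499 ≈ -0.053369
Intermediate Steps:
Z(b) = -3 + b
P = 18 (P = (-3 + 0)*(-3 - 3) = -3*(-6) = 18)
I(n) = 400 (I(n) = (18 + 2)**2 = 20**2 = 400)
I(-74)/(-7495) = 400/(-7495) = 400*(-1/7495) = -80/1499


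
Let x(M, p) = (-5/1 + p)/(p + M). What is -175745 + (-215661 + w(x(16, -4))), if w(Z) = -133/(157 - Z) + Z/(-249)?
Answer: -81996601745/209492 ≈ -3.9141e+5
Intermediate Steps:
x(M, p) = (-5 + p)/(M + p) (x(M, p) = (-5*1 + p)/(M + p) = (-5 + p)/(M + p))
w(Z) = -133/(157 - Z) - Z/249 (w(Z) = -133/(157 - Z) + Z*(-1/249) = -133/(157 - Z) - Z/249)
-175745 + (-215661 + w(x(16, -4))) = -175745 + (-215661 + (33117 - ((-5 - 4)/(16 - 4))² + 157*((-5 - 4)/(16 - 4)))/(249*(-157 + (-5 - 4)/(16 - 4)))) = -175745 + (-215661 + (33117 - (-9/12)² + 157*(-9/12))/(249*(-157 - 9/12))) = -175745 + (-215661 + (33117 - ((1/12)*(-9))² + 157*((1/12)*(-9)))/(249*(-157 + (1/12)*(-9)))) = -175745 + (-215661 + (33117 - (-¾)² + 157*(-¾))/(249*(-157 - ¾))) = -175745 + (-215661 + (33117 - 1*9/16 - 471/4)/(249*(-631/4))) = -175745 + (-215661 + (1/249)*(-4/631)*(33117 - 9/16 - 471/4)) = -175745 + (-215661 + (1/249)*(-4/631)*(527979/16)) = -175745 + (-215661 - 175993/209492) = -175745 - 45179430205/209492 = -81996601745/209492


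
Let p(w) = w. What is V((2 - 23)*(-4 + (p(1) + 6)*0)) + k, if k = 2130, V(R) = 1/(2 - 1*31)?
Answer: 61769/29 ≈ 2130.0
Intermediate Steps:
V(R) = -1/29 (V(R) = 1/(2 - 31) = 1/(-29) = -1/29)
V((2 - 23)*(-4 + (p(1) + 6)*0)) + k = -1/29 + 2130 = 61769/29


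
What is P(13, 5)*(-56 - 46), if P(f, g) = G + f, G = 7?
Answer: -2040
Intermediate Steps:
P(f, g) = 7 + f
P(13, 5)*(-56 - 46) = (7 + 13)*(-56 - 46) = 20*(-102) = -2040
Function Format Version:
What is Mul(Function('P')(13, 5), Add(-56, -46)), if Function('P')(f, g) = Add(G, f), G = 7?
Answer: -2040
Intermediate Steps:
Function('P')(f, g) = Add(7, f)
Mul(Function('P')(13, 5), Add(-56, -46)) = Mul(Add(7, 13), Add(-56, -46)) = Mul(20, -102) = -2040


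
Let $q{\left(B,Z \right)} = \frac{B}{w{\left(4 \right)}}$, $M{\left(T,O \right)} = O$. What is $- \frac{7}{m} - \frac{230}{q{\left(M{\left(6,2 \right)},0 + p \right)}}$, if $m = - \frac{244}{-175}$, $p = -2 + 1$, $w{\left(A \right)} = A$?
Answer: $- \frac{113465}{244} \approx -465.02$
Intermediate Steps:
$p = -1$
$m = \frac{244}{175}$ ($m = \left(-244\right) \left(- \frac{1}{175}\right) = \frac{244}{175} \approx 1.3943$)
$q{\left(B,Z \right)} = \frac{B}{4}$
$- \frac{7}{m} - \frac{230}{q{\left(M{\left(6,2 \right)},0 + p \right)}} = - \frac{7}{\frac{244}{175}} - \frac{230}{\frac{1}{4} \cdot 2} = \left(-7\right) \frac{175}{244} - 230 \frac{1}{\frac{1}{2}} = - \frac{1225}{244} - 460 = - \frac{113465}{244}$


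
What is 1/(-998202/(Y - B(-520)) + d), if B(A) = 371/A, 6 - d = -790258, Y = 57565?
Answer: 9978057/7885126215368 ≈ 1.2654e-6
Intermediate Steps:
d = 790264 (d = 6 - 1*(-790258) = 6 + 790258 = 790264)
1/(-998202/(Y - B(-520)) + d) = 1/(-998202/(57565 - 371/(-520)) + 790264) = 1/(-998202/(57565 - 371*(-1)/520) + 790264) = 1/(-998202/(57565 - 1*(-371/520)) + 790264) = 1/(-998202/(57565 + 371/520) + 790264) = 1/(-998202/29934171/520 + 790264) = 1/(-998202*520/29934171 + 790264) = 1/(-173021680/9978057 + 790264) = 1/(7885126215368/9978057) = 9978057/7885126215368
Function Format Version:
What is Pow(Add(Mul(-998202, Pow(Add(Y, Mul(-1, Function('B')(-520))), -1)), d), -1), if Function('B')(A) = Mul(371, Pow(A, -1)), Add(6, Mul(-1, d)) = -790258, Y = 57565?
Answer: Rational(9978057, 7885126215368) ≈ 1.2654e-6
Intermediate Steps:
d = 790264 (d = Add(6, Mul(-1, -790258)) = Add(6, 790258) = 790264)
Pow(Add(Mul(-998202, Pow(Add(Y, Mul(-1, Function('B')(-520))), -1)), d), -1) = Pow(Add(Mul(-998202, Pow(Add(57565, Mul(-1, Mul(371, Pow(-520, -1)))), -1)), 790264), -1) = Pow(Add(Mul(-998202, Pow(Add(57565, Mul(-1, Mul(371, Rational(-1, 520)))), -1)), 790264), -1) = Pow(Add(Mul(-998202, Pow(Add(57565, Mul(-1, Rational(-371, 520))), -1)), 790264), -1) = Pow(Add(Mul(-998202, Pow(Add(57565, Rational(371, 520)), -1)), 790264), -1) = Pow(Add(Mul(-998202, Pow(Rational(29934171, 520), -1)), 790264), -1) = Pow(Add(Mul(-998202, Rational(520, 29934171)), 790264), -1) = Pow(Add(Rational(-173021680, 9978057), 790264), -1) = Pow(Rational(7885126215368, 9978057), -1) = Rational(9978057, 7885126215368)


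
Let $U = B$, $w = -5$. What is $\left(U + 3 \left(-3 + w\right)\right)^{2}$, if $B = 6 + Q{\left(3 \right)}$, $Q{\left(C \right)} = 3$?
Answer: $225$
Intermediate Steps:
$B = 9$ ($B = 6 + 3 = 9$)
$U = 9$
$\left(U + 3 \left(-3 + w\right)\right)^{2} = \left(9 + 3 \left(-3 - 5\right)\right)^{2} = \left(9 + 3 \left(-8\right)\right)^{2} = \left(9 - 24\right)^{2} = \left(-15\right)^{2} = 225$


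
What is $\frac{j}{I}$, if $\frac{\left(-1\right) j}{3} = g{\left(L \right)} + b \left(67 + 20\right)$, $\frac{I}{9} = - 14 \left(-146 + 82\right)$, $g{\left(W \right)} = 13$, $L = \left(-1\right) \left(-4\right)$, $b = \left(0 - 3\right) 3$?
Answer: $\frac{55}{192} \approx 0.28646$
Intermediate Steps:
$b = -9$ ($b = \left(-3\right) 3 = -9$)
$L = 4$
$I = 8064$ ($I = 9 \left(- 14 \left(-146 + 82\right)\right) = 9 \left(\left(-14\right) \left(-64\right)\right) = 9 \cdot 896 = 8064$)
$j = 2310$ ($j = - 3 \left(13 - 9 \left(67 + 20\right)\right) = - 3 \left(13 - 783\right) = \left(-3\right) \left(-770\right) = 2310$)
$\frac{j}{I} = \frac{2310}{8064} = 2310 \cdot \frac{1}{8064} = \frac{55}{192}$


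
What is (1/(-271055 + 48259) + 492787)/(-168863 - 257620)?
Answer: -12198996939/10557634052 ≈ -1.1555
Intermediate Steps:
(1/(-271055 + 48259) + 492787)/(-168863 - 257620) = (1/(-222796) + 492787)/(-426483) = (-1/222796 + 492787)*(-1/426483) = (109790972451/222796)*(-1/426483) = -12198996939/10557634052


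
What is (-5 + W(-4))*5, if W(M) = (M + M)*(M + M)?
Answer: 295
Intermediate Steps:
W(M) = 4*M**2 (W(M) = (2*M)*(2*M) = 4*M**2)
(-5 + W(-4))*5 = (-5 + 4*(-4)**2)*5 = (-5 + 4*16)*5 = (-5 + 64)*5 = 59*5 = 295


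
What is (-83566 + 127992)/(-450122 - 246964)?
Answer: -22213/348543 ≈ -0.063731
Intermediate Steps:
(-83566 + 127992)/(-450122 - 246964) = 44426/(-697086) = 44426*(-1/697086) = -22213/348543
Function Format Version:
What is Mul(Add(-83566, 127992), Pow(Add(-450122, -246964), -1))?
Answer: Rational(-22213, 348543) ≈ -0.063731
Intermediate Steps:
Mul(Add(-83566, 127992), Pow(Add(-450122, -246964), -1)) = Mul(44426, Pow(-697086, -1)) = Mul(44426, Rational(-1, 697086)) = Rational(-22213, 348543)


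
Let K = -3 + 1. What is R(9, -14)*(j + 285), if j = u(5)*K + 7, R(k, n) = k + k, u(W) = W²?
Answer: 4356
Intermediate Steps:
K = -2
R(k, n) = 2*k
j = -43 (j = 5²*(-2) + 7 = 25*(-2) + 7 = -50 + 7 = -43)
R(9, -14)*(j + 285) = (2*9)*(-43 + 285) = 18*242 = 4356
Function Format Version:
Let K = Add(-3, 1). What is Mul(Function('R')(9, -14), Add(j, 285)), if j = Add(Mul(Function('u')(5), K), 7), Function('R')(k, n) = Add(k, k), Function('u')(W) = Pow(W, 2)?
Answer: 4356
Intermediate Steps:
K = -2
Function('R')(k, n) = Mul(2, k)
j = -43 (j = Add(Mul(Pow(5, 2), -2), 7) = Add(Mul(25, -2), 7) = Add(-50, 7) = -43)
Mul(Function('R')(9, -14), Add(j, 285)) = Mul(Mul(2, 9), Add(-43, 285)) = Mul(18, 242) = 4356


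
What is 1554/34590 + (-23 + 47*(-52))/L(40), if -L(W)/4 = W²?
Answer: 3175971/7379200 ≈ 0.43040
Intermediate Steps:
L(W) = -4*W²
1554/34590 + (-23 + 47*(-52))/L(40) = 1554/34590 + (-23 + 47*(-52))/((-4*40²)) = 1554*(1/34590) + (-23 - 2444)/((-4*1600)) = 259/5765 - 2467/(-6400) = 259/5765 - 2467*(-1/6400) = 259/5765 + 2467/6400 = 3175971/7379200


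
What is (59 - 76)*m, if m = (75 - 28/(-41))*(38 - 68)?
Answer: 1582530/41 ≈ 38598.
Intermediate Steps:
m = -93090/41 (m = (75 - 28*(-1/41))*(-30) = (75 + 28/41)*(-30) = (3103/41)*(-30) = -93090/41 ≈ -2270.5)
(59 - 76)*m = (59 - 76)*(-93090/41) = -17*(-93090/41) = 1582530/41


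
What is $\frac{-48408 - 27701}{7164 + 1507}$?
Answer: $- \frac{76109}{8671} \approx -8.7774$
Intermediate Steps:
$\frac{-48408 - 27701}{7164 + 1507} = - \frac{76109}{8671}$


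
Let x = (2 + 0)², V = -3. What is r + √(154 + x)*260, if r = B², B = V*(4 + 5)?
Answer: 729 + 260*√158 ≈ 3997.1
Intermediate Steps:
B = -27 (B = -3*(4 + 5) = -3*9 = -27)
r = 729 (r = (-27)² = 729)
x = 4 (x = 2² = 4)
r + √(154 + x)*260 = 729 + √(154 + 4)*260 = 729 + √158*260 = 729 + 260*√158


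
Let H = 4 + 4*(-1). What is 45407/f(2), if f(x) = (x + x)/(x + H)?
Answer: 45407/2 ≈ 22704.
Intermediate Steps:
H = 0 (H = 4 - 4 = 0)
f(x) = 2 (f(x) = (x + x)/(x + 0) = (2*x)/x = 2)
45407/f(2) = 45407/2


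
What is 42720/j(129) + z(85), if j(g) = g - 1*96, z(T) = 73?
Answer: 15043/11 ≈ 1367.5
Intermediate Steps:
j(g) = -96 + g (j(g) = g - 96 = -96 + g)
42720/j(129) + z(85) = 42720/(-96 + 129) + 73 = 42720/33 + 73 = 42720*(1/33) + 73 = 14240/11 + 73 = 15043/11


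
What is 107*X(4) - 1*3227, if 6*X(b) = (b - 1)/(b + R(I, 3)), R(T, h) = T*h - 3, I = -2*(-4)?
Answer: -161243/50 ≈ -3224.9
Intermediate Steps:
I = 8
R(T, h) = -3 + T*h
X(b) = (-1 + b)/(6*(21 + b)) (X(b) = ((b - 1)/(b + (-3 + 8*3)))/6 = ((-1 + b)/(b + (-3 + 24)))/6 = ((-1 + b)/(b + 21))/6 = ((-1 + b)/(21 + b))/6 = (-1 + b)/(6*(21 + b)))
107*X(4) - 1*3227 = 107*((-1 + 4)/(6*(21 + 4))) - 1*3227 = 107*((1/6)*3/25) - 3227 = 107*((1/6)*(1/25)*3) - 3227 = 107*(1/50) - 3227 = 107/50 - 3227 = -161243/50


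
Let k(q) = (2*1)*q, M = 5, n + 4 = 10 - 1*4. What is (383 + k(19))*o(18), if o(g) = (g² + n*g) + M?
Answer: 153665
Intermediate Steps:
n = 2 (n = -4 + (10 - 1*4) = -4 + (10 - 4) = -4 + 6 = 2)
o(g) = 5 + g² + 2*g (o(g) = (g² + 2*g) + 5 = 5 + g² + 2*g)
k(q) = 2*q
(383 + k(19))*o(18) = (383 + 2*19)*(5 + 18² + 2*18) = (383 + 38)*(5 + 324 + 36) = 421*365 = 153665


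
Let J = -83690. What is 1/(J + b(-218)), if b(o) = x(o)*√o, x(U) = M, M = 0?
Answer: -1/83690 ≈ -1.1949e-5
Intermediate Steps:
x(U) = 0
b(o) = 0 (b(o) = 0*√o = 0)
1/(J + b(-218)) = 1/(-83690 + 0) = 1/(-83690) = -1/83690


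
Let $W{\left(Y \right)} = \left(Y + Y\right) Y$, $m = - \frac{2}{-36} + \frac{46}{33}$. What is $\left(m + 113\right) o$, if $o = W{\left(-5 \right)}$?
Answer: $\frac{566525}{99} \approx 5722.5$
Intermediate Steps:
$m = \frac{287}{198}$ ($m = \left(-2\right) \left(- \frac{1}{36}\right) + 46 \cdot \frac{1}{33} = \frac{1}{18} + \frac{46}{33} = \frac{287}{198} \approx 1.4495$)
$W{\left(Y \right)} = 2 Y^{2}$ ($W{\left(Y \right)} = 2 Y Y = 2 Y^{2}$)
$o = 50$ ($o = 2 \left(-5\right)^{2} = 2 \cdot 25 = 50$)
$\left(m + 113\right) o = \left(\frac{287}{198} + 113\right) 50 = \frac{22661}{198} \cdot 50 = \frac{566525}{99}$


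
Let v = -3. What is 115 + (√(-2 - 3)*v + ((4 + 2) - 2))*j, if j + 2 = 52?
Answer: 315 - 150*I*√5 ≈ 315.0 - 335.41*I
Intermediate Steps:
j = 50 (j = -2 + 52 = 50)
115 + (√(-2 - 3)*v + ((4 + 2) - 2))*j = 115 + (√(-2 - 3)*(-3) + ((4 + 2) - 2))*50 = 115 + (√(-5)*(-3) + (6 - 2))*50 = 115 + ((I*√5)*(-3) + 4)*50 = 115 + (-3*I*√5 + 4)*50 = 115 + (4 - 3*I*√5)*50 = 115 + (200 - 150*I*√5) = 315 - 150*I*√5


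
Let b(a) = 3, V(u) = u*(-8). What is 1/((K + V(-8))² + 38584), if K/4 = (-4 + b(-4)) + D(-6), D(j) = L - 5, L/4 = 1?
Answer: 1/41720 ≈ 2.3969e-5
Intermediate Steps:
L = 4 (L = 4*1 = 4)
V(u) = -8*u
D(j) = -1 (D(j) = 4 - 5 = -1)
K = -8 (K = 4*((-4 + 3) - 1) = 4*(-1 - 1) = 4*(-2) = -8)
1/((K + V(-8))² + 38584) = 1/((-8 - 8*(-8))² + 38584) = 1/((-8 + 64)² + 38584) = 1/(56² + 38584) = 1/(3136 + 38584) = 1/41720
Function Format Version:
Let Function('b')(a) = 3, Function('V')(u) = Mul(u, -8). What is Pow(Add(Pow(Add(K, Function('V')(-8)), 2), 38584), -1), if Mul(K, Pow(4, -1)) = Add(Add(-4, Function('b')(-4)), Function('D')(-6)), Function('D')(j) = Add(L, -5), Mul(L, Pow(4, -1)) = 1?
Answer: Rational(1, 41720) ≈ 2.3969e-5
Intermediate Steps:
L = 4 (L = Mul(4, 1) = 4)
Function('V')(u) = Mul(-8, u)
Function('D')(j) = -1 (Function('D')(j) = Add(4, -5) = -1)
K = -8 (K = Mul(4, Add(Add(-4, 3), -1)) = Mul(4, Add(-1, -1)) = Mul(4, -2) = -8)
Pow(Add(Pow(Add(K, Function('V')(-8)), 2), 38584), -1) = Pow(Add(Pow(Add(-8, Mul(-8, -8)), 2), 38584), -1) = Pow(Add(Pow(Add(-8, 64), 2), 38584), -1) = Pow(Add(Pow(56, 2), 38584), -1) = Pow(Add(3136, 38584), -1) = Pow(41720, -1) = Rational(1, 41720)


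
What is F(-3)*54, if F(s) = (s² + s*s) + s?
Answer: 810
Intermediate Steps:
F(s) = s + 2*s² (F(s) = (s² + s²) + s = 2*s² + s = s + 2*s²)
F(-3)*54 = -3*(1 + 2*(-3))*54 = -3*(1 - 6)*54 = -3*(-5)*54 = 15*54 = 810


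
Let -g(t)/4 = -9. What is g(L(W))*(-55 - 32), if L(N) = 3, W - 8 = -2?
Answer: -3132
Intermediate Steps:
W = 6 (W = 8 - 2 = 6)
g(t) = 36 (g(t) = -4*(-9) = 36)
g(L(W))*(-55 - 32) = 36*(-55 - 32) = 36*(-87) = -3132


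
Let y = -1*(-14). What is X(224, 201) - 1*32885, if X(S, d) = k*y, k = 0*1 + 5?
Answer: -32815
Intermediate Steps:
k = 5 (k = 0 + 5 = 5)
y = 14
X(S, d) = 70 (X(S, d) = 5*14 = 70)
X(224, 201) - 1*32885 = 70 - 1*32885 = 70 - 32885 = -32815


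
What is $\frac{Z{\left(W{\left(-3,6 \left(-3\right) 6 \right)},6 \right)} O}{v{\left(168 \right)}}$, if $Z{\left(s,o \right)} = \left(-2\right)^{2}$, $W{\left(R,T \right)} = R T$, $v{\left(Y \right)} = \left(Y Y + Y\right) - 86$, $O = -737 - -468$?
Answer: $- \frac{538}{14153} \approx -0.038013$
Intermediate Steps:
$O = -269$ ($O = -737 + 468 = -269$)
$v{\left(Y \right)} = -86 + Y + Y^{2}$ ($v{\left(Y \right)} = \left(Y^{2} + Y\right) - 86 = \left(Y + Y^{2}\right) - 86 = -86 + Y + Y^{2}$)
$Z{\left(s,o \right)} = 4$
$\frac{Z{\left(W{\left(-3,6 \left(-3\right) 6 \right)},6 \right)} O}{v{\left(168 \right)}} = \frac{4 \left(-269\right)}{-86 + 168 + 168^{2}} = - \frac{1076}{-86 + 168 + 28224} = - \frac{1076}{28306} = \left(-1076\right) \frac{1}{28306} = - \frac{538}{14153}$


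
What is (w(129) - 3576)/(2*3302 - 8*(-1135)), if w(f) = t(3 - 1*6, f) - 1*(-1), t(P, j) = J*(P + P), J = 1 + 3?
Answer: -3599/15684 ≈ -0.22947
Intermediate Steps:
J = 4
t(P, j) = 8*P (t(P, j) = 4*(P + P) = 4*(2*P) = 8*P)
w(f) = -23 (w(f) = 8*(3 - 1*6) - 1*(-1) = 8*(3 - 6) + 1 = 8*(-3) + 1 = -24 + 1 = -23)
(w(129) - 3576)/(2*3302 - 8*(-1135)) = (-23 - 3576)/(2*3302 - 8*(-1135)) = -3599/(6604 + 9080) = -3599/15684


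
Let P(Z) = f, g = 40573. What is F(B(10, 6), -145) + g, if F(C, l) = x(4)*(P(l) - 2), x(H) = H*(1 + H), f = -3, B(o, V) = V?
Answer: 40473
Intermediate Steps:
P(Z) = -3
F(C, l) = -100 (F(C, l) = (4*(1 + 4))*(-3 - 2) = (4*5)*(-5) = 20*(-5) = -100)
F(B(10, 6), -145) + g = -100 + 40573 = 40473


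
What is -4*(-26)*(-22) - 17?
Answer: -2305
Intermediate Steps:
-4*(-26)*(-22) - 17 = 104*(-22) - 17 = -2288 - 17 = -2305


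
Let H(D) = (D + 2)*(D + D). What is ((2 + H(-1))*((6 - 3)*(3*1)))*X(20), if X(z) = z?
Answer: 0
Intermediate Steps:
H(D) = 2*D*(2 + D) (H(D) = (2 + D)*(2*D) = 2*D*(2 + D))
((2 + H(-1))*((6 - 3)*(3*1)))*X(20) = ((2 + 2*(-1)*(2 - 1))*((6 - 3)*(3*1)))*20 = ((2 + 2*(-1)*1)*(3*3))*20 = ((2 - 2)*9)*20 = (0*9)*20 = 0*20 = 0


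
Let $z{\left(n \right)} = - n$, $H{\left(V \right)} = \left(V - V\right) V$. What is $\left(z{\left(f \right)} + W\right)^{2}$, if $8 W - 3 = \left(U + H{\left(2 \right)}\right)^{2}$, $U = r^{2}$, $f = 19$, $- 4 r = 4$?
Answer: $\frac{1369}{4} \approx 342.25$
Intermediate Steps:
$r = -1$ ($r = \left(- \frac{1}{4}\right) 4 = -1$)
$H{\left(V \right)} = 0$ ($H{\left(V \right)} = 0 V = 0$)
$U = 1$ ($U = \left(-1\right)^{2} = 1$)
$W = \frac{1}{2}$ ($W = \frac{3}{8} + \frac{\left(1 + 0\right)^{2}}{8} = \frac{3}{8} + \frac{1^{2}}{8} = \frac{3}{8} + \frac{1}{8} \cdot 1 = \frac{3}{8} + \frac{1}{8} = \frac{1}{2} \approx 0.5$)
$\left(z{\left(f \right)} + W\right)^{2} = \left(\left(-1\right) 19 + \frac{1}{2}\right)^{2} = \left(-19 + \frac{1}{2}\right)^{2} = \left(- \frac{37}{2}\right)^{2} = \frac{1369}{4}$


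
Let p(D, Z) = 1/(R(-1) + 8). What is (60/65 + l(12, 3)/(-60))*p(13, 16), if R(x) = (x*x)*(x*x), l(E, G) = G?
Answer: 227/2340 ≈ 0.097009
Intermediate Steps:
R(x) = x⁴ (R(x) = x²*x² = x⁴)
p(D, Z) = ⅑ (p(D, Z) = 1/((-1)⁴ + 8) = 1/(1 + 8) = 1/9 = ⅑)
(60/65 + l(12, 3)/(-60))*p(13, 16) = (60/65 + 3/(-60))*(⅑) = (60*(1/65) + 3*(-1/60))*(⅑) = (12/13 - 1/20)*(⅑) = (227/260)*(⅑) = 227/2340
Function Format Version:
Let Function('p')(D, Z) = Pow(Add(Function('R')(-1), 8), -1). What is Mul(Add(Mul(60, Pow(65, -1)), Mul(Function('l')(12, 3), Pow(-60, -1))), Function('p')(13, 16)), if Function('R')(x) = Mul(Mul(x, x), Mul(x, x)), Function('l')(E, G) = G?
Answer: Rational(227, 2340) ≈ 0.097009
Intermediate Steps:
Function('R')(x) = Pow(x, 4) (Function('R')(x) = Mul(Pow(x, 2), Pow(x, 2)) = Pow(x, 4))
Function('p')(D, Z) = Rational(1, 9) (Function('p')(D, Z) = Pow(Add(Pow(-1, 4), 8), -1) = Pow(Add(1, 8), -1) = Pow(9, -1) = Rational(1, 9))
Mul(Add(Mul(60, Pow(65, -1)), Mul(Function('l')(12, 3), Pow(-60, -1))), Function('p')(13, 16)) = Mul(Add(Mul(60, Pow(65, -1)), Mul(3, Pow(-60, -1))), Rational(1, 9)) = Mul(Add(Mul(60, Rational(1, 65)), Mul(3, Rational(-1, 60))), Rational(1, 9)) = Mul(Add(Rational(12, 13), Rational(-1, 20)), Rational(1, 9)) = Mul(Rational(227, 260), Rational(1, 9)) = Rational(227, 2340)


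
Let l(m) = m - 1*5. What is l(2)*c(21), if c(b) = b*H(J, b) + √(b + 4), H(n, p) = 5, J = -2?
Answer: -330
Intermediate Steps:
l(m) = -5 + m (l(m) = m - 5 = -5 + m)
c(b) = √(4 + b) + 5*b (c(b) = b*5 + √(b + 4) = 5*b + √(4 + b) = √(4 + b) + 5*b)
l(2)*c(21) = (-5 + 2)*(√(4 + 21) + 5*21) = -3*(√25 + 105) = -3*(5 + 105) = -3*110 = -330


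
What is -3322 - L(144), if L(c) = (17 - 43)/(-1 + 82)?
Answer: -269056/81 ≈ -3321.7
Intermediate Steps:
L(c) = -26/81
-3322 - L(144) = -3322 - 1*(-26/81) = -3322 + 26/81 = -269056/81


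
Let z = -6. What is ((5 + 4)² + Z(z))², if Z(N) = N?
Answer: 5625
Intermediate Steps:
((5 + 4)² + Z(z))² = ((5 + 4)² - 6)² = (9² - 6)² = (81 - 6)² = 75² = 5625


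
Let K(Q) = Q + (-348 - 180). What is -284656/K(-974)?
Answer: 142328/751 ≈ 189.52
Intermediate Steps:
K(Q) = -528 + Q (K(Q) = Q - 528 = -528 + Q)
-284656/K(-974) = -284656/(-528 - 974) = -284656/(-1502) = -284656*(-1/1502) = 142328/751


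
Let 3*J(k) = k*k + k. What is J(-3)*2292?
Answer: 4584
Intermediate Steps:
J(k) = k/3 + k²/3 (J(k) = (k*k + k)/3 = (k² + k)/3 = (k + k²)/3 = k/3 + k²/3)
J(-3)*2292 = ((⅓)*(-3)*(1 - 3))*2292 = ((⅓)*(-3)*(-2))*2292 = 2*2292 = 4584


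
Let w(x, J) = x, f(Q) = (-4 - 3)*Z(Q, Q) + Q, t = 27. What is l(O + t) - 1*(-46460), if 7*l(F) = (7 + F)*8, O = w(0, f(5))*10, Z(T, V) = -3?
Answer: 325492/7 ≈ 46499.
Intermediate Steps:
f(Q) = 21 + Q (f(Q) = (-4 - 3)*(-3) + Q = -7*(-3) + Q = 21 + Q)
O = 0 (O = 0*10 = 0)
l(F) = 8 + 8*F/7 (l(F) = ((7 + F)*8)/7 = (56 + 8*F)/7 = 8 + 8*F/7)
l(O + t) - 1*(-46460) = (8 + 8*(0 + 27)/7) - 1*(-46460) = (8 + (8/7)*27) + 46460 = (8 + 216/7) + 46460 = 272/7 + 46460 = 325492/7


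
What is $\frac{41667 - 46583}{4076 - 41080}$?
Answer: $\frac{1229}{9251} \approx 0.13285$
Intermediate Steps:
$\frac{41667 - 46583}{4076 - 41080} = - \frac{4916}{-37004} = \left(-4916\right) \left(- \frac{1}{37004}\right) = \frac{1229}{9251}$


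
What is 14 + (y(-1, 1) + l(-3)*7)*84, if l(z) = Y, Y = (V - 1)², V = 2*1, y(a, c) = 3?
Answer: 854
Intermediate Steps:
V = 2
Y = 1 (Y = (2 - 1)² = 1² = 1)
l(z) = 1
14 + (y(-1, 1) + l(-3)*7)*84 = 14 + (3 + 1*7)*84 = 14 + (3 + 7)*84 = 14 + 10*84 = 14 + 840 = 854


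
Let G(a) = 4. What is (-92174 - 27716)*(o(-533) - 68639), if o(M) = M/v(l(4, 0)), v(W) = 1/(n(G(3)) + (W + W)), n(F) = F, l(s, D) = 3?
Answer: 8868143410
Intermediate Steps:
v(W) = 1/(4 + 2*W) (v(W) = 1/(4 + (W + W)) = 1/(4 + 2*W))
o(M) = 10*M (o(M) = M/((1/(2*(2 + 3)))) = M/(((½)/5)) = M/(((½)*(⅕))) = M/(⅒) = M*10 = 10*M)
(-92174 - 27716)*(o(-533) - 68639) = (-92174 - 27716)*(10*(-533) - 68639) = -119890*(-5330 - 68639) = -119890*(-73969) = 8868143410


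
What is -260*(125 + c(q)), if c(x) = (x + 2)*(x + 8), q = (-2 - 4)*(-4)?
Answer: -248820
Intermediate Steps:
q = 24 (q = -6*(-4) = 24)
c(x) = (2 + x)*(8 + x)
-260*(125 + c(q)) = -260*(125 + (16 + 24² + 10*24)) = -260*(125 + (16 + 576 + 240)) = -260*(125 + 832) = -260*957 = -248820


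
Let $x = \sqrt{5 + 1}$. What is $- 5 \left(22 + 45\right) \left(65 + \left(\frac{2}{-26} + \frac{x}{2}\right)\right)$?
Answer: $- \frac{282740}{13} - \frac{335 \sqrt{6}}{2} \approx -22160.0$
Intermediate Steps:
$x = \sqrt{6} \approx 2.4495$
$- 5 \left(22 + 45\right) \left(65 + \left(\frac{2}{-26} + \frac{x}{2}\right)\right) = - 5 \left(22 + 45\right) \left(65 + \left(\frac{2}{-26} + \frac{\sqrt{6}}{2}\right)\right) = - 5 \cdot 67 \left(65 + \left(2 \left(- \frac{1}{26}\right) + \sqrt{6} \cdot \frac{1}{2}\right)\right) = - 5 \cdot 67 \left(65 - \left(\frac{1}{13} - \frac{\sqrt{6}}{2}\right)\right) = - 5 \cdot 67 \left(\frac{844}{13} + \frac{\sqrt{6}}{2}\right) = - 5 \left(\frac{56548}{13} + \frac{67 \sqrt{6}}{2}\right) = - \frac{282740}{13} - \frac{335 \sqrt{6}}{2}$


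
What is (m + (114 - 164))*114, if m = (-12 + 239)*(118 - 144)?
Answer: -678528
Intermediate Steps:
m = -5902 (m = 227*(-26) = -5902)
(m + (114 - 164))*114 = (-5902 + (114 - 164))*114 = (-5902 - 50)*114 = -5952*114 = -678528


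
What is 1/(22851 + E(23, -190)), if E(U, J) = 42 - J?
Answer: 1/23083 ≈ 4.3322e-5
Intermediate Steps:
1/(22851 + E(23, -190)) = 1/(22851 + (42 - 1*(-190))) = 1/(22851 + (42 + 190)) = 1/(22851 + 232) = 1/23083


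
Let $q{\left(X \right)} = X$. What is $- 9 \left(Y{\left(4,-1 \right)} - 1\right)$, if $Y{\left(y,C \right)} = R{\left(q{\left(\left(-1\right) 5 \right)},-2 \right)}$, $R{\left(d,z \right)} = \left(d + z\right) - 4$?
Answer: $108$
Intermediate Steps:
$R{\left(d,z \right)} = -4 + d + z$
$Y{\left(y,C \right)} = -11$ ($Y{\left(y,C \right)} = -4 - 5 - 2 = -11$)
$- 9 \left(Y{\left(4,-1 \right)} - 1\right) = - 9 \left(-11 - 1\right) = \left(-9\right) \left(-12\right) = 108$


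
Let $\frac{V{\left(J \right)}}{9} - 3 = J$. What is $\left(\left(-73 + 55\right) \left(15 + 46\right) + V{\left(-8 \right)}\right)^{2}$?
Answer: $1306449$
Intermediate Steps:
$V{\left(J \right)} = 27 + 9 J$
$\left(\left(-73 + 55\right) \left(15 + 46\right) + V{\left(-8 \right)}\right)^{2} = \left(\left(-73 + 55\right) \left(15 + 46\right) + \left(27 + 9 \left(-8\right)\right)\right)^{2} = \left(\left(-18\right) 61 + \left(27 - 72\right)\right)^{2} = \left(-1098 - 45\right)^{2} = \left(-1143\right)^{2} = 1306449$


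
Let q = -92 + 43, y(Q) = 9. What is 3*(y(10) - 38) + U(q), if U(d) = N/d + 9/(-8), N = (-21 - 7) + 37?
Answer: -34617/392 ≈ -88.309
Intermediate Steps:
N = 9 (N = -28 + 37 = 9)
q = -49
U(d) = -9/8 + 9/d (U(d) = 9/d + 9/(-8) = 9/d + 9*(-⅛) = 9/d - 9/8 = -9/8 + 9/d)
3*(y(10) - 38) + U(q) = 3*(9 - 38) + (-9/8 + 9/(-49)) = 3*(-29) + (-9/8 + 9*(-1/49)) = -87 + (-9/8 - 9/49) = -87 - 513/392 = -34617/392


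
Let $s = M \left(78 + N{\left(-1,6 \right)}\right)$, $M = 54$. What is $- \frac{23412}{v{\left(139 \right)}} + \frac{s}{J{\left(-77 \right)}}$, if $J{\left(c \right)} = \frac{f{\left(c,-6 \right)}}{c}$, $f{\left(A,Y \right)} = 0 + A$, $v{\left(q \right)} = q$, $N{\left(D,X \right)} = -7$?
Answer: $\frac{509514}{139} \approx 3665.6$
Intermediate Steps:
$s = 3834$ ($s = 54 \left(78 - 7\right) = 54 \cdot 71 = 3834$)
$f{\left(A,Y \right)} = A$
$J{\left(c \right)} = 1$ ($J{\left(c \right)} = \frac{c}{c} = 1$)
$- \frac{23412}{v{\left(139 \right)}} + \frac{s}{J{\left(-77 \right)}} = - \frac{23412}{139} + \frac{3834}{1} = \left(-23412\right) \frac{1}{139} + 3834 \cdot 1 = - \frac{23412}{139} + 3834 = \frac{509514}{139}$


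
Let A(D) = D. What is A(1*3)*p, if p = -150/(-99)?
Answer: 50/11 ≈ 4.5455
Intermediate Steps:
p = 50/33 (p = -150*(-1/99) = 50/33 ≈ 1.5152)
A(1*3)*p = (1*3)*(50/33) = 3*(50/33) = 50/11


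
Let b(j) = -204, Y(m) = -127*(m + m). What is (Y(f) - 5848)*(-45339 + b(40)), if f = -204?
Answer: -2093520624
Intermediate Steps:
Y(m) = -254*m
(Y(f) - 5848)*(-45339 + b(40)) = (-254*(-204) - 5848)*(-45339 - 204) = (51816 - 5848)*(-45543) = 45968*(-45543) = -2093520624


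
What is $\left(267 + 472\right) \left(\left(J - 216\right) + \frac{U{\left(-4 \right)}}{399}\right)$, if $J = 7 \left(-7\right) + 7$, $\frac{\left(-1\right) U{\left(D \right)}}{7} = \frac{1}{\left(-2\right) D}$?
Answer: $- \frac{86942611}{456} \approx -1.9066 \cdot 10^{5}$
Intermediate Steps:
$U{\left(D \right)} = \frac{7}{2 D}$ ($U{\left(D \right)} = - \frac{7}{\left(-2\right) D} = - 7 \left(- \frac{1}{2 D}\right) = \frac{7}{2 D}$)
$J = -42$ ($J = -49 + 7 = -42$)
$\left(267 + 472\right) \left(\left(J - 216\right) + \frac{U{\left(-4 \right)}}{399}\right) = \left(267 + 472\right) \left(\left(-42 - 216\right) + \frac{\frac{7}{2} \frac{1}{-4}}{399}\right) = 739 \left(-258 + \frac{7}{2} \left(- \frac{1}{4}\right) \frac{1}{399}\right) = 739 \left(-258 - \frac{1}{456}\right) = 739 \left(- \frac{117649}{456}\right) = - \frac{86942611}{456}$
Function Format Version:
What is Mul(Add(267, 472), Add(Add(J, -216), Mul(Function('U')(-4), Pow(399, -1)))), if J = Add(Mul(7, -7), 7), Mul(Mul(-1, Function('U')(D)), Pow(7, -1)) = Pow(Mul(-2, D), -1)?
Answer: Rational(-86942611, 456) ≈ -1.9066e+5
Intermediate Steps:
Function('U')(D) = Mul(Rational(7, 2), Pow(D, -1)) (Function('U')(D) = Mul(-7, Pow(Mul(-2, D), -1)) = Mul(-7, Mul(Rational(-1, 2), Pow(D, -1))) = Mul(Rational(7, 2), Pow(D, -1)))
J = -42 (J = Add(-49, 7) = -42)
Mul(Add(267, 472), Add(Add(J, -216), Mul(Function('U')(-4), Pow(399, -1)))) = Mul(Add(267, 472), Add(Add(-42, -216), Mul(Mul(Rational(7, 2), Pow(-4, -1)), Pow(399, -1)))) = Mul(739, Add(-258, Mul(Mul(Rational(7, 2), Rational(-1, 4)), Rational(1, 399)))) = Mul(739, Add(-258, Mul(Rational(-7, 8), Rational(1, 399)))) = Mul(739, Add(-258, Rational(-1, 456))) = Mul(739, Rational(-117649, 456)) = Rational(-86942611, 456)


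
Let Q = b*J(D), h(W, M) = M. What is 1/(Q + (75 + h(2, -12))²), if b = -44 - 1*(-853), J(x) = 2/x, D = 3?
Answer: 3/13525 ≈ 0.00022181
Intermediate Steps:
b = 809 (b = -44 + 853 = 809)
Q = 1618/3 (Q = 809*(2/3) = 809*(2*(⅓)) = 809*(⅔) = 1618/3 ≈ 539.33)
1/(Q + (75 + h(2, -12))²) = 1/(1618/3 + (75 - 12)²) = 1/(1618/3 + 63²) = 1/(1618/3 + 3969) = 1/(13525/3) = 3/13525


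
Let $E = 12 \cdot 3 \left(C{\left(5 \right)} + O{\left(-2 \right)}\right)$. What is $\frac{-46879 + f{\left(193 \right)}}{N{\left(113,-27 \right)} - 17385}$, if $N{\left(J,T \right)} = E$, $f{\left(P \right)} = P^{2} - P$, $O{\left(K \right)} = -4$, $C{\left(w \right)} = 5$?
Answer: $\frac{9823}{17349} \approx 0.5662$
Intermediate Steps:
$E = 36$ ($E = 12 \cdot 3 \left(5 - 4\right) = 12 \cdot 3 \cdot 1 = 12 \cdot 3 = 36$)
$N{\left(J,T \right)} = 36$
$\frac{-46879 + f{\left(193 \right)}}{N{\left(113,-27 \right)} - 17385} = \frac{-46879 + 193 \left(-1 + 193\right)}{36 - 17385} = \frac{-46879 + 193 \cdot 192}{-17349} = \left(-46879 + 37056\right) \left(- \frac{1}{17349}\right) = \left(-9823\right) \left(- \frac{1}{17349}\right) = \frac{9823}{17349}$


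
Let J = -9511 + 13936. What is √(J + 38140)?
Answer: √42565 ≈ 206.31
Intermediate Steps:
J = 4425
√(J + 38140) = √(4425 + 38140) = √42565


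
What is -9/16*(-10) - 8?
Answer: -19/8 ≈ -2.3750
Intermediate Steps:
-9/16*(-10) - 8 = 45/8 - 8 = -19/8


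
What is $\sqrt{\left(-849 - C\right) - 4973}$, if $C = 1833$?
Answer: $i \sqrt{7655} \approx 87.493 i$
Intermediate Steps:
$\sqrt{\left(-849 - C\right) - 4973} = \sqrt{\left(-849 - 1833\right) - 4973} = \sqrt{-2682 - 4973} = \sqrt{-7655} = i \sqrt{7655}$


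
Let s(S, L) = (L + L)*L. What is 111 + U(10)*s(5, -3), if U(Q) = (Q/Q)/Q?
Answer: 564/5 ≈ 112.80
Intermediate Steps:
s(S, L) = 2*L² (s(S, L) = (2*L)*L = 2*L²)
U(Q) = 1/Q
111 + U(10)*s(5, -3) = 111 + (2*(-3)²)/10 = 111 + (2*9)/10 = 111 + (⅒)*18 = 111 + 9/5 = 564/5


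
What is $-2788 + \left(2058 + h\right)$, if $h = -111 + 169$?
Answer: $-672$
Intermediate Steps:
$h = 58$
$-2788 + \left(2058 + h\right) = -2788 + \left(2058 + 58\right) = -2788 + 2116 = -672$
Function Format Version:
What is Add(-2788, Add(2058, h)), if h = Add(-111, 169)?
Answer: -672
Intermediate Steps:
h = 58
Add(-2788, Add(2058, h)) = Add(-2788, Add(2058, 58)) = Add(-2788, 2116) = -672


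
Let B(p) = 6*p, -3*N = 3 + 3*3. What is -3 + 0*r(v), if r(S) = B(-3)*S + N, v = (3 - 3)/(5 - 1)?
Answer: -3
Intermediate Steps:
v = 0 (v = 0/4 = 0*(1/4) = 0)
N = -4 (N = -(3 + 3*3)/3 = -(3 + 9)/3 = -1/3*12 = -4)
r(S) = -4 - 18*S (r(S) = (6*(-3))*S - 4 = -18*S - 4 = -4 - 18*S)
-3 + 0*r(v) = -3 + 0*(-4 - 18*0) = -3 + 0*(-4 + 0) = -3 + 0*(-4) = -3 + 0 = -3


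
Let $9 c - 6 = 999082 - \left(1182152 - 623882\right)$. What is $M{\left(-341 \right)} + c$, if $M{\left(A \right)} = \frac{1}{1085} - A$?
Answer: $\frac{481617404}{9765} \approx 49321.0$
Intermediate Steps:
$M{\left(A \right)} = \frac{1}{1085} - A$
$c = \frac{440818}{9}$ ($c = \frac{2}{3} + \frac{999082 - \left(1182152 - 623882\right)}{9} = \frac{2}{3} + \frac{999082 - 558270}{9} = \frac{2}{3} + \frac{1}{9} \cdot 440812 = \frac{2}{3} + \frac{440812}{9} = \frac{440818}{9} \approx 48980.0$)
$M{\left(-341 \right)} + c = \left(\frac{1}{1085} - -341\right) + \frac{440818}{9} = \left(\frac{1}{1085} + 341\right) + \frac{440818}{9} = \frac{369986}{1085} + \frac{440818}{9} = \frac{481617404}{9765}$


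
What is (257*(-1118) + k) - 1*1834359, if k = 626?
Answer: -2121059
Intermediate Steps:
(257*(-1118) + k) - 1*1834359 = (257*(-1118) + 626) - 1*1834359 = (-287326 + 626) - 1834359 = -286700 - 1834359 = -2121059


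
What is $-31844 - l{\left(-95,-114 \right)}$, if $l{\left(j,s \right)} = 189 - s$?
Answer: $-32147$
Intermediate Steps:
$-31844 - l{\left(-95,-114 \right)} = -31844 - \left(189 - -114\right) = -31844 - \left(189 + 114\right) = -31844 - 303 = -32147$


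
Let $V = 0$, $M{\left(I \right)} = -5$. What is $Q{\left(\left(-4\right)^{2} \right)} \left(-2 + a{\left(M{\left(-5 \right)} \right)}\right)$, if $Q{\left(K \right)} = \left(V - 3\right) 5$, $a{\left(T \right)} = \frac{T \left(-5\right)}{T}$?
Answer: $105$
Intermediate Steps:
$a{\left(T \right)} = -5$ ($a{\left(T \right)} = \frac{\left(-5\right) T}{T} = -5$)
$Q{\left(K \right)} = -15$ ($Q{\left(K \right)} = \left(0 - 3\right) 5 = \left(-3\right) 5 = -15$)
$Q{\left(\left(-4\right)^{2} \right)} \left(-2 + a{\left(M{\left(-5 \right)} \right)}\right) = - 15 \left(-2 - 5\right) = \left(-15\right) \left(-7\right) = 105$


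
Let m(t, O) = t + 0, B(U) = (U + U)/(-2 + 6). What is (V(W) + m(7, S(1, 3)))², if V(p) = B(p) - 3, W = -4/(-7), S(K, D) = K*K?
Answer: 900/49 ≈ 18.367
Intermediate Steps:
B(U) = U/2 (B(U) = (2*U)/4 = (2*U)*(¼) = U/2)
S(K, D) = K²
m(t, O) = t
W = 4/7 (W = -4*(-⅐) = 4/7 ≈ 0.57143)
V(p) = -3 + p/2 (V(p) = p/2 - 3 = -3 + p/2)
(V(W) + m(7, S(1, 3)))² = ((-3 + (½)*(4/7)) + 7)² = ((-3 + 2/7) + 7)² = (-19/7 + 7)² = (30/7)² = 900/49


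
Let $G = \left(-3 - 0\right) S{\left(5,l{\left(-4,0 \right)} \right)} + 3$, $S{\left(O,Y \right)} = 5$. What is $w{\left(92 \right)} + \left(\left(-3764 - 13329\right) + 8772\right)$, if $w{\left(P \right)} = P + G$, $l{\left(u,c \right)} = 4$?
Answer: $-8241$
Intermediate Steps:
$G = -12$ ($G = \left(-3 - 0\right) 5 + 3 = \left(-3 + 0\right) 5 + 3 = \left(-3\right) 5 + 3 = -15 + 3 = -12$)
$w{\left(P \right)} = -12 + P$ ($w{\left(P \right)} = P - 12 = -12 + P$)
$w{\left(92 \right)} + \left(\left(-3764 - 13329\right) + 8772\right) = \left(-12 + 92\right) + \left(\left(-3764 - 13329\right) + 8772\right) = 80 + \left(-17093 + 8772\right) = 80 - 8321 = -8241$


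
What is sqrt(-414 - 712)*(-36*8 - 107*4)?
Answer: -716*I*sqrt(1126) ≈ -24026.0*I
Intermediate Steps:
sqrt(-414 - 712)*(-36*8 - 107*4) = sqrt(-1126)*(-288 - 428) = (I*sqrt(1126))*(-716) = -716*I*sqrt(1126)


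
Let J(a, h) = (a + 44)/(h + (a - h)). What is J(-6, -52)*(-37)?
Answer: 703/3 ≈ 234.33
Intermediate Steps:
J(a, h) = (44 + a)/a
J(-6, -52)*(-37) = ((44 - 6)/(-6))*(-37) = -1/6*38*(-37) = -19/3*(-37) = 703/3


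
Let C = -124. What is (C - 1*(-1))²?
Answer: 15129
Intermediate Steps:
(C - 1*(-1))² = (-124 - 1*(-1))² = (-124 + 1)² = (-123)² = 15129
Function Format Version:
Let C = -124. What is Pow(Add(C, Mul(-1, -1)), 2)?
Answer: 15129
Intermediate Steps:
Pow(Add(C, Mul(-1, -1)), 2) = Pow(Add(-124, Mul(-1, -1)), 2) = Pow(Add(-124, 1), 2) = Pow(-123, 2) = 15129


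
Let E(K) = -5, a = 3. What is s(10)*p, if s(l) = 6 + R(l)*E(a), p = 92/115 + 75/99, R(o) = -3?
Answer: 1799/55 ≈ 32.709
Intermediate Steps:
p = 257/165 (p = 92*(1/115) + 75*(1/99) = ⅘ + 25/33 = 257/165 ≈ 1.5576)
s(l) = 21 (s(l) = 6 - 3*(-5) = 6 + 15 = 21)
s(10)*p = 21*(257/165) = 1799/55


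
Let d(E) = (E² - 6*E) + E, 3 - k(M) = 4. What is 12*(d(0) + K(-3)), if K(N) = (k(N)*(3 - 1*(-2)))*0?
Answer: 0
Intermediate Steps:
k(M) = -1 (k(M) = 3 - 1*4 = 3 - 4 = -1)
K(N) = 0 (K(N) = -(3 - 1*(-2))*0 = -(3 + 2)*0 = -1*5*0 = -5*0 = 0)
d(E) = E² - 5*E
12*(d(0) + K(-3)) = 12*(0*(-5 + 0) + 0) = 12*(0*(-5) + 0) = 12*(0 + 0) = 12*0 = 0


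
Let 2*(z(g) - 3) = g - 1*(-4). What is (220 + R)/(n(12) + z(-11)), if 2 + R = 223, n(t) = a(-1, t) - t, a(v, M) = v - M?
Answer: -294/17 ≈ -17.294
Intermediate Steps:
z(g) = 5 + g/2 (z(g) = 3 + (g - 1*(-4))/2 = 3 + (g + 4)/2 = 3 + (4 + g)/2 = 3 + (2 + g/2) = 5 + g/2)
n(t) = -1 - 2*t (n(t) = (-1 - t) - t = -1 - 2*t)
R = 221 (R = -2 + 223 = 221)
(220 + R)/(n(12) + z(-11)) = (220 + 221)/((-1 - 2*12) + (5 + (½)*(-11))) = 441/((-1 - 24) + (5 - 11/2)) = 441/(-25 - ½) = 441/(-51/2) = 441*(-2/51) = -294/17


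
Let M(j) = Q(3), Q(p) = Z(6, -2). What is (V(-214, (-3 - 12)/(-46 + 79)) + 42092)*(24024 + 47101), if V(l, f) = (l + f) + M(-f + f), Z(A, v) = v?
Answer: 32762379875/11 ≈ 2.9784e+9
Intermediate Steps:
Q(p) = -2
M(j) = -2
V(l, f) = -2 + f + l (V(l, f) = (l + f) - 2 = (f + l) - 2 = -2 + f + l)
(V(-214, (-3 - 12)/(-46 + 79)) + 42092)*(24024 + 47101) = ((-2 + (-3 - 12)/(-46 + 79) - 214) + 42092)*(24024 + 47101) = ((-2 - 15/33 - 214) + 42092)*71125 = ((-2 - 15*1/33 - 214) + 42092)*71125 = ((-2 - 5/11 - 214) + 42092)*71125 = (-2381/11 + 42092)*71125 = (460631/11)*71125 = 32762379875/11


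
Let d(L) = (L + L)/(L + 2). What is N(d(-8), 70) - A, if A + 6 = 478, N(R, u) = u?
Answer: -402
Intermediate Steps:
d(L) = 2*L/(2 + L) (d(L) = (2*L)/(2 + L) = 2*L/(2 + L))
A = 472 (A = -6 + 478 = 472)
N(d(-8), 70) - A = 70 - 1*472 = 70 - 472 = -402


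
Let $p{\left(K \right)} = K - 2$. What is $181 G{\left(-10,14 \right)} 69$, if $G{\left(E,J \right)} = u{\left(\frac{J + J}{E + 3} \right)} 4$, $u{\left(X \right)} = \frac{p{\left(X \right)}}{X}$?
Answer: $74934$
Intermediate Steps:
$p{\left(K \right)} = -2 + K$
$u{\left(X \right)} = \frac{-2 + X}{X}$
$G{\left(E,J \right)} = \frac{2 \left(-2 + \frac{2 J}{3 + E}\right) \left(3 + E\right)}{J}$ ($G{\left(E,J \right)} = \frac{-2 + \frac{J + J}{E + 3}}{\left(J + J\right) \frac{1}{E + 3}} \cdot 4 = \frac{-2 + \frac{2 J}{3 + E}}{2 J \frac{1}{3 + E}} 4 = \frac{3 + E}{2 J} \left(-2 + \frac{2 J}{3 + E}\right) 4 = \frac{\left(-2 + \frac{2 J}{3 + E}\right) \left(3 + E\right)}{2 J} 4 = \frac{2 \left(-2 + \frac{2 J}{3 + E}\right) \left(3 + E\right)}{J}$)
$181 G{\left(-10,14 \right)} 69 = 181 \frac{4 \left(-3 + 14 - -10\right)}{14} \cdot 69 = 181 \cdot 4 \cdot \frac{1}{14} \left(-3 + 14 + 10\right) 69 = 181 \cdot 4 \cdot \frac{1}{14} \cdot 21 \cdot 69 = 181 \cdot 6 \cdot 69 = 1086 \cdot 69 = 74934$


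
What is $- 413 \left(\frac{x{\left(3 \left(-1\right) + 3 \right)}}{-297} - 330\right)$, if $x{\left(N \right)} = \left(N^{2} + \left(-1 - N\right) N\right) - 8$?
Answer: $\frac{40474826}{297} \approx 1.3628 \cdot 10^{5}$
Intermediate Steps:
$x{\left(N \right)} = -8 + N^{2} + N \left(-1 - N\right)$ ($x{\left(N \right)} = \left(N^{2} + N \left(-1 - N\right)\right) - 8 = -8 + N^{2} + N \left(-1 - N\right)$)
$- 413 \left(\frac{x{\left(3 \left(-1\right) + 3 \right)}}{-297} - 330\right) = - 413 \left(\frac{-8 - \left(3 \left(-1\right) + 3\right)}{-297} - 330\right) = - 413 \left(\left(-8 - \left(-3 + 3\right)\right) \left(- \frac{1}{297}\right) - 330\right) = - 413 \left(\left(-8 - 0\right) \left(- \frac{1}{297}\right) - 330\right) = - 413 \left(\left(-8 + 0\right) \left(- \frac{1}{297}\right) - 330\right) = - 413 \left(\left(-8\right) \left(- \frac{1}{297}\right) - 330\right) = - 413 \left(\frac{8}{297} - 330\right) = \left(-413\right) \left(- \frac{98002}{297}\right) = \frac{40474826}{297}$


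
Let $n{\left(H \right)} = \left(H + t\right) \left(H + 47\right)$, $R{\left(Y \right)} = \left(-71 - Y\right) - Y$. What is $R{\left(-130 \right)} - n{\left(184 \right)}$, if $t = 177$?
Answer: $-83202$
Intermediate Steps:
$R{\left(Y \right)} = -71 - 2 Y$
$n{\left(H \right)} = \left(47 + H\right) \left(177 + H\right)$ ($n{\left(H \right)} = \left(H + 177\right) \left(H + 47\right) = \left(177 + H\right) \left(47 + H\right) = \left(47 + H\right) \left(177 + H\right)$)
$R{\left(-130 \right)} - n{\left(184 \right)} = \left(-71 - -260\right) - \left(8319 + 184^{2} + 224 \cdot 184\right) = \left(-71 + 260\right) - \left(8319 + 33856 + 41216\right) = 189 - 83391 = -83202$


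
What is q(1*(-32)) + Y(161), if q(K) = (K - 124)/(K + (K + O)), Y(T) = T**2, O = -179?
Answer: 2099653/81 ≈ 25922.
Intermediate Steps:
q(K) = (-124 + K)/(-179 + 2*K) (q(K) = (K - 124)/(K + (K - 179)) = (-124 + K)/(K + (-179 + K)) = (-124 + K)/(-179 + 2*K))
q(1*(-32)) + Y(161) = (-124 + 1*(-32))/(-179 + 2*(1*(-32))) + 161**2 = (-124 - 32)/(-179 + 2*(-32)) + 25921 = -156/(-179 - 64) + 25921 = -156/(-243) + 25921 = -1/243*(-156) + 25921 = 52/81 + 25921 = 2099653/81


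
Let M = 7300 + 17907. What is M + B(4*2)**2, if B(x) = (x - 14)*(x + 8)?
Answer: 34423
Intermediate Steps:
B(x) = (-14 + x)*(8 + x)
M = 25207
M + B(4*2)**2 = 25207 + (-112 + (4*2)**2 - 24*2)**2 = 25207 + (-112 + 8**2 - 6*8)**2 = 25207 + (-112 + 64 - 48)**2 = 25207 + (-96)**2 = 25207 + 9216 = 34423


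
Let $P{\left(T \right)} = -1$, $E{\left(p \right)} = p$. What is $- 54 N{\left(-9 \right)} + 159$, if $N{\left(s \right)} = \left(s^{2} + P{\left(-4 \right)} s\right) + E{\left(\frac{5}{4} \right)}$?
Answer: $- \frac{9537}{2} \approx -4768.5$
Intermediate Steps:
$N{\left(s \right)} = \frac{5}{4} + s^{2} - s$ ($N{\left(s \right)} = \left(s^{2} - s\right) + \frac{5}{4} = \frac{5}{4} + s^{2} - s$)
$- 54 N{\left(-9 \right)} + 159 = - 54 \left(\frac{5}{4} + \left(-9\right)^{2} - -9\right) + 159 = - 54 \left(\frac{5}{4} + 81 + 9\right) + 159 = \left(-54\right) \frac{365}{4} + 159 = - \frac{9855}{2} + 159 = - \frac{9537}{2}$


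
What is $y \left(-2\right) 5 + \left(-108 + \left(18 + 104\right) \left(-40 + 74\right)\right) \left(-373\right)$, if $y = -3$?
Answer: $-1506890$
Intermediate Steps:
$y \left(-2\right) 5 + \left(-108 + \left(18 + 104\right) \left(-40 + 74\right)\right) \left(-373\right) = \left(-3\right) \left(-2\right) 5 + \left(-108 + \left(18 + 104\right) \left(-40 + 74\right)\right) \left(-373\right) = 6 \cdot 5 + \left(-108 + 122 \cdot 34\right) \left(-373\right) = 30 + \left(-108 + 4148\right) \left(-373\right) = 30 + 4040 \left(-373\right) = 30 - 1506920 = -1506890$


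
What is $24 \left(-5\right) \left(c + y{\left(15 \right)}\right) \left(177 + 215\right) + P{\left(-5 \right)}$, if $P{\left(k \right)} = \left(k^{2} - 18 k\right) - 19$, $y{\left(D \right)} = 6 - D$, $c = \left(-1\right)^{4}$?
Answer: $376416$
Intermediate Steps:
$c = 1$
$P{\left(k \right)} = -19 + k^{2} - 18 k$
$24 \left(-5\right) \left(c + y{\left(15 \right)}\right) \left(177 + 215\right) + P{\left(-5 \right)} = 24 \left(-5\right) \left(1 + \left(6 - 15\right)\right) \left(177 + 215\right) - \left(-71 - 25\right) = - 120 \left(1 + \left(6 - 15\right)\right) 392 + \left(-19 + 25 + 90\right) = - 120 \left(1 - 9\right) 392 + 96 = - 120 \left(\left(-8\right) 392\right) + 96 = \left(-120\right) \left(-3136\right) + 96 = 376320 + 96 = 376416$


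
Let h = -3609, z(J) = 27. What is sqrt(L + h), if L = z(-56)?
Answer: 3*I*sqrt(398) ≈ 59.85*I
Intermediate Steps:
L = 27
sqrt(L + h) = sqrt(27 - 3609) = sqrt(-3582) = 3*I*sqrt(398)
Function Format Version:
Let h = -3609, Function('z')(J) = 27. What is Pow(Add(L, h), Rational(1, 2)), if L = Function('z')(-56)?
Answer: Mul(3, I, Pow(398, Rational(1, 2))) ≈ Mul(59.850, I)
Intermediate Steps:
L = 27
Pow(Add(L, h), Rational(1, 2)) = Pow(Add(27, -3609), Rational(1, 2)) = Pow(-3582, Rational(1, 2)) = Mul(3, I, Pow(398, Rational(1, 2)))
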